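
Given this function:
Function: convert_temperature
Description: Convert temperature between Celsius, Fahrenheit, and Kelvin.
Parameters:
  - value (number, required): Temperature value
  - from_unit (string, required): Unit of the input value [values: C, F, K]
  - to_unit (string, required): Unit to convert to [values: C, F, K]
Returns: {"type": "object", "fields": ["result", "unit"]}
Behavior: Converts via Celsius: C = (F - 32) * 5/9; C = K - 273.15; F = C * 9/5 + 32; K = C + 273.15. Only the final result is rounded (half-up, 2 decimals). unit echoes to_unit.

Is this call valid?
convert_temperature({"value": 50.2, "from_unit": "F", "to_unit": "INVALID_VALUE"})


Checking parameter values...
Parameter 'to_unit' has value 'INVALID_VALUE' not in allowed: C, F, K
Invalid - 'to_unit' must be one of C, F, K


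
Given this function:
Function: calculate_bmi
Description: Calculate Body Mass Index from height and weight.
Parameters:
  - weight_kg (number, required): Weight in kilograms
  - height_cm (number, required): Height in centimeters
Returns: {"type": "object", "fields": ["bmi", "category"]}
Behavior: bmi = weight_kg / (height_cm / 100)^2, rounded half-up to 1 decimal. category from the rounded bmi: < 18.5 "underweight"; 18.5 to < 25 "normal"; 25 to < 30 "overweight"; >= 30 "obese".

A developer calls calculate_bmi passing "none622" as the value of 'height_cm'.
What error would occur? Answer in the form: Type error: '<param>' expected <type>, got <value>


Spec: 'height_cm' is declared as number; "none622" is a string.
Type error: 'height_cm' expected number, got "none622"


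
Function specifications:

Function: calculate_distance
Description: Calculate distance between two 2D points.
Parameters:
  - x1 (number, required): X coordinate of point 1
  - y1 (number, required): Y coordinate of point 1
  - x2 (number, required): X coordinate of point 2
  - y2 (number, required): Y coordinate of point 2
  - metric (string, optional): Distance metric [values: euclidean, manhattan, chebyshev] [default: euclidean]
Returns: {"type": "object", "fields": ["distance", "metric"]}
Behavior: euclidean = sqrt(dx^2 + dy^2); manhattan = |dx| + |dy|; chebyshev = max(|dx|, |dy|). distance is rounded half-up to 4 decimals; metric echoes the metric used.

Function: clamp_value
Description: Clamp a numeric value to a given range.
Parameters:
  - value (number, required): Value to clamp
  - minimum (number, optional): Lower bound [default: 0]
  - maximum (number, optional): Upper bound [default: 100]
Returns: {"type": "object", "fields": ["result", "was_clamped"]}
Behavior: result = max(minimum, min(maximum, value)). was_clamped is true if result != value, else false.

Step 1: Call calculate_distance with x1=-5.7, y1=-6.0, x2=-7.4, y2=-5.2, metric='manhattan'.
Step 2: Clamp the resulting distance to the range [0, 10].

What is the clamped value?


Step 1: calculate_distance (manhattan)
  |dx| = |-7.4 - -5.7| = 1.7; |dy| = |-5.2 - -6| = 0.8
  manhattan: 1.7 + 0.8 = 2.5
  Round to 4 decimals: 2.5
  -> distance = 2.5
Step 2: clamp_value(value=2.5, minimum=0, maximum=10)
  result = max(0, min(10, 2.5)) = max(0, 2.5) = 2.5
  was_clamped = (2.5 != 2.5) = false
  -> result = 2.5
2.5


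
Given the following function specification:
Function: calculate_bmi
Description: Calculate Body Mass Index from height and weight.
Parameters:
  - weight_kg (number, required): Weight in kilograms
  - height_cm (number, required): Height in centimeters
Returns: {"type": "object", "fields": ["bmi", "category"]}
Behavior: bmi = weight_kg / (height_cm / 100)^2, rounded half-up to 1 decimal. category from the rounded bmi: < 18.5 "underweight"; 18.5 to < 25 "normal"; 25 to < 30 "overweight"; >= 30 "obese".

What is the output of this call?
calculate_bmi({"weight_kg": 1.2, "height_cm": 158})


height_m = 158 / 100 = 1.58
bmi = 1.2 / 1.58^2 = 1.2 / 2.4964 = 0.480692 -> 0.5
0.5 < 18.5 -> underweight
Output:
{"bmi": 0.5, "category": "underweight"}


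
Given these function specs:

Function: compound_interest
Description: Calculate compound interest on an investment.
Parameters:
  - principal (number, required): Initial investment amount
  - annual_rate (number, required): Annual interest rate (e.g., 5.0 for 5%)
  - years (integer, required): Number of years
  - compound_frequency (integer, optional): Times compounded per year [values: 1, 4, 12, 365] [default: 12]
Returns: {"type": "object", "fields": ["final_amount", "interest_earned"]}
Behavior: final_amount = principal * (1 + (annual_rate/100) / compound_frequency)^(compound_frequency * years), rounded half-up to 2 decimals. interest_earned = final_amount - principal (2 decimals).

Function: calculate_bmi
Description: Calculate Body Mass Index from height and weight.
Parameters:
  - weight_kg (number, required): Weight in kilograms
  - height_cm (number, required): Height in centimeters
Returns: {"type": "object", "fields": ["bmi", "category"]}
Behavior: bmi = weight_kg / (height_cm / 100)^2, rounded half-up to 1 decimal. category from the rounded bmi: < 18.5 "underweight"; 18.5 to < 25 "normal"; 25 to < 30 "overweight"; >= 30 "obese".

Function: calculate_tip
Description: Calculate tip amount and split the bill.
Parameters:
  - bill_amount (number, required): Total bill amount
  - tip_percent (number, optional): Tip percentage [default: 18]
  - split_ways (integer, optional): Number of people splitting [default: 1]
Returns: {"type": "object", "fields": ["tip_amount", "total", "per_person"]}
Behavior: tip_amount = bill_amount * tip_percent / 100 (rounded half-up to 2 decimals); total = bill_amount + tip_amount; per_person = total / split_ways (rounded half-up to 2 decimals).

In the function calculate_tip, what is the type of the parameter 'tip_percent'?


The calculate_tip spec declares:
  - tip_percent (number, optional): Tip percentage [default: 18]
Type:
number


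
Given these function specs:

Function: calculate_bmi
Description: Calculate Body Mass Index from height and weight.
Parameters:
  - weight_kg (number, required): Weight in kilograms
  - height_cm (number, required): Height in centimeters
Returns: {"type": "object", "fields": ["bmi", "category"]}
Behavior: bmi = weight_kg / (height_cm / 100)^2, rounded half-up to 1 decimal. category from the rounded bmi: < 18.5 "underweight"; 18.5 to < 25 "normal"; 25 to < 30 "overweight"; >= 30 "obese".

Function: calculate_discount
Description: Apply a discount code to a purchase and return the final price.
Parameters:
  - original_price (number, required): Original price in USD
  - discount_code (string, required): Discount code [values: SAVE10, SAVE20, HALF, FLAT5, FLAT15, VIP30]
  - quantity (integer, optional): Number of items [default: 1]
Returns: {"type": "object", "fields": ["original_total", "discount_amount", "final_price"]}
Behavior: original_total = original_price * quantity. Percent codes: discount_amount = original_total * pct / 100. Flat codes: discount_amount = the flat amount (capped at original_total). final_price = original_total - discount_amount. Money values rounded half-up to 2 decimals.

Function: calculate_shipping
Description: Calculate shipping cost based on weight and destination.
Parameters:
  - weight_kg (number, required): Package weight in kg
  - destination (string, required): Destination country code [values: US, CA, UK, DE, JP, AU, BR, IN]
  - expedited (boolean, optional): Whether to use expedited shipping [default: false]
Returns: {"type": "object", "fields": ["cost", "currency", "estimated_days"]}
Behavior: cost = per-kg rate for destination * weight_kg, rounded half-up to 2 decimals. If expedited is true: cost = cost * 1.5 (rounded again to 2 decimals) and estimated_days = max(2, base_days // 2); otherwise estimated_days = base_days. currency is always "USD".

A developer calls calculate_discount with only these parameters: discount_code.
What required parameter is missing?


Required parameters: original_price, discount_code
Provided: discount_code
Missing: original_price
original_price


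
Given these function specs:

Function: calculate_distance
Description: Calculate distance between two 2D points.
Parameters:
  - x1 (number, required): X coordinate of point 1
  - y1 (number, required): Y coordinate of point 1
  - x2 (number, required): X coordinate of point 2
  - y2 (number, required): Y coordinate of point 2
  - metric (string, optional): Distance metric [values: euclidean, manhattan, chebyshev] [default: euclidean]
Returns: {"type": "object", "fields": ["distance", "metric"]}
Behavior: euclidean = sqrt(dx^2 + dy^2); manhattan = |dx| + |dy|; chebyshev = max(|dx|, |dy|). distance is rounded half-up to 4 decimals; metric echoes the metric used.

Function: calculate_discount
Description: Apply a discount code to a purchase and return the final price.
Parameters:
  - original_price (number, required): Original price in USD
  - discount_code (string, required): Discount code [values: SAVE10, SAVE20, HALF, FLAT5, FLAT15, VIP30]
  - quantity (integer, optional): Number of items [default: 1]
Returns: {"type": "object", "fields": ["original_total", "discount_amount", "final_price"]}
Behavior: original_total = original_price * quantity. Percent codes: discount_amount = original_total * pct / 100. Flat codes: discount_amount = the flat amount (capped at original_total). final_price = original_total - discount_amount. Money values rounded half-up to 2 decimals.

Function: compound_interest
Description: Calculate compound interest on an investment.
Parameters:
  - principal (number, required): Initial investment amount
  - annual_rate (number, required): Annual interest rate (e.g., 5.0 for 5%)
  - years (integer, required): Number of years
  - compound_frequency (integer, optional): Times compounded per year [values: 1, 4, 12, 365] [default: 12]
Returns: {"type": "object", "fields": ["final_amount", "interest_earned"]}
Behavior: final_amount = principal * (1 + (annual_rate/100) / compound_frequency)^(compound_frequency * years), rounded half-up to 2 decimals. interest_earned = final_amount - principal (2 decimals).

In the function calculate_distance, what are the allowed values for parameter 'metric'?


The calculate_distance spec declares:
  - metric (string, optional): Distance metric [values: euclidean, manhattan, chebyshev] [default: euclidean]
Allowed values:
euclidean, manhattan, chebyshev


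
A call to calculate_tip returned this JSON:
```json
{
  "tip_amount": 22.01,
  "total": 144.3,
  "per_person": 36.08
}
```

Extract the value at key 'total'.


144.3


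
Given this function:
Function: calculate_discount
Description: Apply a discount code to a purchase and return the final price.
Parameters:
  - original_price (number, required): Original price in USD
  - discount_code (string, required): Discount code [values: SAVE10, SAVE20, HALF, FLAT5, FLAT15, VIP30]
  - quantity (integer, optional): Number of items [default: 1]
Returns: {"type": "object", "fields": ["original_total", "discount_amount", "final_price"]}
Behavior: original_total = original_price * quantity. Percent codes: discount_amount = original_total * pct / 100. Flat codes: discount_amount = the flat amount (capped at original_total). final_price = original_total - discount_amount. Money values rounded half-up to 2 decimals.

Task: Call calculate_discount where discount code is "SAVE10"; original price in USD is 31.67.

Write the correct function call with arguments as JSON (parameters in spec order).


Mapping each described value to its parameter name:
  'Discount code' -> discount_code = "SAVE10"
  'Original price in USD' -> original_price = 31.67
calculate_discount({"original_price": 31.67, "discount_code": "SAVE10"})


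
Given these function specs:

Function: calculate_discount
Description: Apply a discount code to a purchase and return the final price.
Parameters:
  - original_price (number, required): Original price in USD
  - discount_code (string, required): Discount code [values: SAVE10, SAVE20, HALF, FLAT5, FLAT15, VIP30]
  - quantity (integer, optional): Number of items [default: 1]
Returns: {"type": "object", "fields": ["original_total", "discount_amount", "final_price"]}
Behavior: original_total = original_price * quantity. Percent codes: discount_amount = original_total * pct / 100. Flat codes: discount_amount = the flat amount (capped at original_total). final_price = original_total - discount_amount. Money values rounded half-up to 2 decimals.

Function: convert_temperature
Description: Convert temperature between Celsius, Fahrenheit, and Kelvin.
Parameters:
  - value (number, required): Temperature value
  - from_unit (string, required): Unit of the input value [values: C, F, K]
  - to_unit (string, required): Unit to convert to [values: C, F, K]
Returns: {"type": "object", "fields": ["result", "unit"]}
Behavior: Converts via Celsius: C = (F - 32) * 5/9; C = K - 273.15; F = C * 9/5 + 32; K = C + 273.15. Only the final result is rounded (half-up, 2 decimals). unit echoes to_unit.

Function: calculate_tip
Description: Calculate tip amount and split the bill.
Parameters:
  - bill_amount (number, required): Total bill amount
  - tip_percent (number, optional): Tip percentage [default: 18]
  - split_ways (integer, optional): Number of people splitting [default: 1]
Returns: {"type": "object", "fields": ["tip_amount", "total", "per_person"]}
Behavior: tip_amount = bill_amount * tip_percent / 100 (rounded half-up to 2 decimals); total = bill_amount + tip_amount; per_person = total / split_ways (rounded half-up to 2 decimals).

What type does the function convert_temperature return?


The convert_temperature spec declares Returns: {"type": "object", "fields": ["result", "unit"]}
Type:
object


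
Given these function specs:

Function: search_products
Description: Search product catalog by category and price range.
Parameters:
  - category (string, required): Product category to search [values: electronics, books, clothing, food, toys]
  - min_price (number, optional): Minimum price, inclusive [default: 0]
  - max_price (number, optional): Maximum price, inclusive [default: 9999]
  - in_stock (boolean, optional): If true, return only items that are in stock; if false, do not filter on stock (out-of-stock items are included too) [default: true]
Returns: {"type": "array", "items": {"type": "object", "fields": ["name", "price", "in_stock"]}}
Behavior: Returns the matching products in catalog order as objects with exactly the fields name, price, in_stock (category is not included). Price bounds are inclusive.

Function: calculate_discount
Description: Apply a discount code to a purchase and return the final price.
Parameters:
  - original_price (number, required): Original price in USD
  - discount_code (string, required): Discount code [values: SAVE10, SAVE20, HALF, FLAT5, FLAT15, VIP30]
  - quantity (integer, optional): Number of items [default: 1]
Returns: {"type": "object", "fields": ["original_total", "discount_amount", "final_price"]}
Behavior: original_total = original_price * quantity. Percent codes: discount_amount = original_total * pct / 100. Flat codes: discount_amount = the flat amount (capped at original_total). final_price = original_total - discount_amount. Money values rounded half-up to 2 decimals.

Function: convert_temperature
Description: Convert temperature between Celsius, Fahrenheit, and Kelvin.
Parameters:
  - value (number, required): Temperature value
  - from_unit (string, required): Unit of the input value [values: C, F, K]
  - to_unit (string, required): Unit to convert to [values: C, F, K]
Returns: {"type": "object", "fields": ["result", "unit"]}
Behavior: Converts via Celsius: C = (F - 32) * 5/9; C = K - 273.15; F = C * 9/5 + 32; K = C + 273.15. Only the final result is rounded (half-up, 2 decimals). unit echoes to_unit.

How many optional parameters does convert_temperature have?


Parameters of convert_temperature: value (required), from_unit (required), to_unit (required)
Optional count:
0


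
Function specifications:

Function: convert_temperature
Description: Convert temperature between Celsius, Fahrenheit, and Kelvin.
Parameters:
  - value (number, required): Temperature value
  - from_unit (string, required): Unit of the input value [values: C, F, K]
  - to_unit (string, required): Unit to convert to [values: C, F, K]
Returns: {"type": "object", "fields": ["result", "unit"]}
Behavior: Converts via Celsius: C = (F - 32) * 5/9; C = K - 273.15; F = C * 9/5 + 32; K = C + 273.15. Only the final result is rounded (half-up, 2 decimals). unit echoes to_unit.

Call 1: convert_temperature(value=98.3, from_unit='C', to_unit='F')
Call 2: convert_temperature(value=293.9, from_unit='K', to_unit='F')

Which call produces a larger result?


Call 1:
  Input already in C: 98.3
  To F: 98.3 * 9/5 + 32 = 208.94
  Round to 2 decimals: 208.94
  -> 208.94 F
Call 2:
  To C: 293.9 - 273.15 = 20.75
  To F: 20.75 * 9/5 + 32 = 69.35
  Round to 2 decimals: 69.35
  -> 69.35 F
Call 1 (208.94 F)


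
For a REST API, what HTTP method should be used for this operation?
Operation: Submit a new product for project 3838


GET = read, POST = create, PUT = update/replace, DELETE = remove
This operation is a create.
POST


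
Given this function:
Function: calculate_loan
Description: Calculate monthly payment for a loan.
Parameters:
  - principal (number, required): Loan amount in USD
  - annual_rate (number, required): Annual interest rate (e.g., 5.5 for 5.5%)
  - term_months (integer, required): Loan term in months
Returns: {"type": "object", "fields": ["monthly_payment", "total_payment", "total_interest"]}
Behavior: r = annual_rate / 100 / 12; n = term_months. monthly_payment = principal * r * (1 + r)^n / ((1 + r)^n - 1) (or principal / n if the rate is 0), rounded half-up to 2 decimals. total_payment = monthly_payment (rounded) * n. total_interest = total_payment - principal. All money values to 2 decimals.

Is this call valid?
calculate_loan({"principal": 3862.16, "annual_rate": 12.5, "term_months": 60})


Checking all required parameters present and types match... All valid.
Valid


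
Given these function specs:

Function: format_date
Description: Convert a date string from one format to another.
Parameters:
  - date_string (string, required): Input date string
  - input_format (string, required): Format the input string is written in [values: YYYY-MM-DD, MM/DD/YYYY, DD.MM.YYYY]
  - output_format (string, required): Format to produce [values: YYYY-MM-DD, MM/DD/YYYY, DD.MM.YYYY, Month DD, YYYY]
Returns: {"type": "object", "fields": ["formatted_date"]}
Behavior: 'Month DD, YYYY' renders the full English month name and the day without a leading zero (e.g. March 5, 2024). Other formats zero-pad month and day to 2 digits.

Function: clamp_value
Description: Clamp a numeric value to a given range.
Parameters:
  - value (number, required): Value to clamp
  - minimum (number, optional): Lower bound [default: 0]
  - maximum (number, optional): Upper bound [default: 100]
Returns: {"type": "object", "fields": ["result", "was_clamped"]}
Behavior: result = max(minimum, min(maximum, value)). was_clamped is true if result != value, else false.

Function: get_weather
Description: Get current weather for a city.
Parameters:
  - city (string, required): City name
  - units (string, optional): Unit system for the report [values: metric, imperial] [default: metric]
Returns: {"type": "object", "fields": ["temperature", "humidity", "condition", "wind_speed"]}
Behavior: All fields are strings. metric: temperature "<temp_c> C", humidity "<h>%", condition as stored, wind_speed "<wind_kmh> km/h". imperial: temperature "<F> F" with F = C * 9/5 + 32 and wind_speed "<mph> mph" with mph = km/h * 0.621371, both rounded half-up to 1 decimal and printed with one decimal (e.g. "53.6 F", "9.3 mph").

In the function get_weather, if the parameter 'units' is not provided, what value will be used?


The get_weather spec declares:
  - units (string, optional): Unit system for the report [values: metric, imperial] [default: metric]
Default:
metric


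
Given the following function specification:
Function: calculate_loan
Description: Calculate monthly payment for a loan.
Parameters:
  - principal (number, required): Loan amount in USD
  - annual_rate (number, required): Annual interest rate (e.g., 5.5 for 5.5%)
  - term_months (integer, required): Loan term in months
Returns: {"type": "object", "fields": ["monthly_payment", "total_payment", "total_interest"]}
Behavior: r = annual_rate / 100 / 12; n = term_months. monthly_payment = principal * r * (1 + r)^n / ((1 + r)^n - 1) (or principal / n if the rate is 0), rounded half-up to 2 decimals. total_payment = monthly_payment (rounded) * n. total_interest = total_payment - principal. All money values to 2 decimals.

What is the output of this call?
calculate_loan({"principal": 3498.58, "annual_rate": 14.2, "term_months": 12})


r = 14.2 / 100 / 12 = 0.011833333333 (keep full precision)
(1 + r)^12 = 1.15161626
monthly_payment = 3498.58 * 0.011833333333 * 1.15161626 / (1.15161626 - 1) = 314.456738 -> 314.46
total_payment = 314.46 * 12 = 3773.52
total_interest = 3773.52 - 3498.58 = 274.94
Output:
{"monthly_payment": 314.46, "total_payment": 3773.52, "total_interest": 274.94}


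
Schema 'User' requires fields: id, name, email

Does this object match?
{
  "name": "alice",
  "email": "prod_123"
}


Checking required fields...
Missing: id
Invalid - missing required field 'id'


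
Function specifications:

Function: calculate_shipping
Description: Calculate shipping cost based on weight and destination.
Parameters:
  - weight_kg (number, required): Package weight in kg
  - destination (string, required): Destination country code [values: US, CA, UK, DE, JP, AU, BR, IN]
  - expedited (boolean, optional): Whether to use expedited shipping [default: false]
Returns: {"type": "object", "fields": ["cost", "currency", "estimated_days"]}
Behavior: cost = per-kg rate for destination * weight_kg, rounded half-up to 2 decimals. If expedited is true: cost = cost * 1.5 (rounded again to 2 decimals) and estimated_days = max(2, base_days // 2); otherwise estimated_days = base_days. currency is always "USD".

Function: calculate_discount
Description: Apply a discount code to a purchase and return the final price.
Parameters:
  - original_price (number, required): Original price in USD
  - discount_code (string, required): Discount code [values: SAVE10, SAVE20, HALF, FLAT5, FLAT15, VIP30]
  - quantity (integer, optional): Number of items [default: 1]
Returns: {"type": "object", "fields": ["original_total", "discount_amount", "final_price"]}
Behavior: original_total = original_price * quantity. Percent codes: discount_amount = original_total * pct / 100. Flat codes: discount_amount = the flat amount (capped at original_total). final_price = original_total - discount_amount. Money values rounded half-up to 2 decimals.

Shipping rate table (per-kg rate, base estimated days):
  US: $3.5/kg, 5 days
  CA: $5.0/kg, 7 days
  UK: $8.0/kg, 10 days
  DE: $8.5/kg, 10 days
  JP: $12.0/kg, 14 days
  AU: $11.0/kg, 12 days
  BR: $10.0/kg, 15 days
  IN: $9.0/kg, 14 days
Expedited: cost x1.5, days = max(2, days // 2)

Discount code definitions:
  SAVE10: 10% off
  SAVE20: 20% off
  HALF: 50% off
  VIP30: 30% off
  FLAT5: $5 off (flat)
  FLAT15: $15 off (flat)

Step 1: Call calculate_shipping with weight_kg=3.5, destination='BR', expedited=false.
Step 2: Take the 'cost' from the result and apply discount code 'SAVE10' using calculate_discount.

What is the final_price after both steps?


Step 1: calculate_shipping(weight_kg=3.5, destination=BR, expedited=false)
  Rate for BR: $10.0/kg, base 15 days
  cost = 10.0 * 3.5 = 35 -> 35.00
  expedited not set/false: estimated_days = 15
  -> cost = 35.00 USD
Step 2: calculate_discount(original_price=35.0, discount_code=SAVE10, quantity=1)
  original_total = 35.0 * 1 = 35.00
  SAVE10 = 10% off: discount_amount = 35.00 * 10/100 = 3.5 -> 3.50
  final_price = 35.00 - 3.50 = 31.50
  -> final_price = 31.50
$31.50


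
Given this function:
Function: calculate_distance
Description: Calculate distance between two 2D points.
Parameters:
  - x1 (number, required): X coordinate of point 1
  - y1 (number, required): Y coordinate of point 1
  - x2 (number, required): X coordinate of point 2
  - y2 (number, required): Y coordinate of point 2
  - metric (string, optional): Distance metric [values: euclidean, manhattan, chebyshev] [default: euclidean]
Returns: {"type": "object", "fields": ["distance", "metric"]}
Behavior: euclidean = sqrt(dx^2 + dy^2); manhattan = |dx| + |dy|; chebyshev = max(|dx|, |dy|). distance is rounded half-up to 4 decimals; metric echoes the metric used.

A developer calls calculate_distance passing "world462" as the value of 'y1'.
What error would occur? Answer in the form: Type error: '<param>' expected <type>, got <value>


Spec: 'y1' is declared as number; "world462" is a string.
Type error: 'y1' expected number, got "world462"


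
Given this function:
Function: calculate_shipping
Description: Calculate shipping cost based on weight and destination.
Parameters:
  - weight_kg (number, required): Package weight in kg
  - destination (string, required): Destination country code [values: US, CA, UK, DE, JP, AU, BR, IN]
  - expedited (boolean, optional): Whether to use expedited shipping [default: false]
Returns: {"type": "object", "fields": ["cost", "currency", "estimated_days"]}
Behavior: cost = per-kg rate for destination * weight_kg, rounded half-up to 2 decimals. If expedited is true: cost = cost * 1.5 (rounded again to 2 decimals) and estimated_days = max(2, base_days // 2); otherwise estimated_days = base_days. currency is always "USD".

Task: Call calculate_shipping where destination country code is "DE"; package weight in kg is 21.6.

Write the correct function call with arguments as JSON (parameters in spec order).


Mapping each described value to its parameter name:
  'Destination country code' -> destination = "DE"
  'Package weight in kg' -> weight_kg = 21.6
calculate_shipping({"weight_kg": 21.6, "destination": "DE"})


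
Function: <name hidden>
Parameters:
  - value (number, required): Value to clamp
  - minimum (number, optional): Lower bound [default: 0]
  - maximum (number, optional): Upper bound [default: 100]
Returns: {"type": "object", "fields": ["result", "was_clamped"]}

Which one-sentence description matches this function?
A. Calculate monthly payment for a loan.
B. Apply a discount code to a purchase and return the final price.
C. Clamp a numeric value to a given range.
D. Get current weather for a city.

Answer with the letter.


Parameters value, minimum, maximum and return ["result", "was_clamped"] fit: Clamp a numeric value to a given range.
C


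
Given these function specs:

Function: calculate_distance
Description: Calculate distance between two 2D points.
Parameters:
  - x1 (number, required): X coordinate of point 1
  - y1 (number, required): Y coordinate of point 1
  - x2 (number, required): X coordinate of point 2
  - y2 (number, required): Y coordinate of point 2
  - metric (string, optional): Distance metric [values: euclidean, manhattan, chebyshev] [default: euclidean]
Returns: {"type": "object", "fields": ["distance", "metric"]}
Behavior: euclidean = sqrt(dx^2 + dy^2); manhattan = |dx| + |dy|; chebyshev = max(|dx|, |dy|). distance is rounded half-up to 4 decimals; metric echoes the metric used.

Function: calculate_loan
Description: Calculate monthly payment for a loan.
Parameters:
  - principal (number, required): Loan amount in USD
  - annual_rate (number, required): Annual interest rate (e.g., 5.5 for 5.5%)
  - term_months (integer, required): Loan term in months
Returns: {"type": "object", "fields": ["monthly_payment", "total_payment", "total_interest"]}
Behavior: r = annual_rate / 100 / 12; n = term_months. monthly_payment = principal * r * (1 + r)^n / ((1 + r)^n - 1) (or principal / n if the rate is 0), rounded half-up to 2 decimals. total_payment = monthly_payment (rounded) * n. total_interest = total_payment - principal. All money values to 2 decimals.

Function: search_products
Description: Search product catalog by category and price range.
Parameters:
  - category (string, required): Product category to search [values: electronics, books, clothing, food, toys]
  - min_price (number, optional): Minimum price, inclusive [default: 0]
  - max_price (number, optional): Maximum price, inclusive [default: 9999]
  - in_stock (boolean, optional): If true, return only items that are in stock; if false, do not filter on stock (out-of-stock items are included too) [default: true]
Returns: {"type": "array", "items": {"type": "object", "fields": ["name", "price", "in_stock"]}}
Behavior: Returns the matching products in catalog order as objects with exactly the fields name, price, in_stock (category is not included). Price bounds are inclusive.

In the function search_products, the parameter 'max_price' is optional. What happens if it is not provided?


The search_products spec declares:
  - max_price (number, optional): Maximum price, inclusive [default: 9999]
It defaults to 9999


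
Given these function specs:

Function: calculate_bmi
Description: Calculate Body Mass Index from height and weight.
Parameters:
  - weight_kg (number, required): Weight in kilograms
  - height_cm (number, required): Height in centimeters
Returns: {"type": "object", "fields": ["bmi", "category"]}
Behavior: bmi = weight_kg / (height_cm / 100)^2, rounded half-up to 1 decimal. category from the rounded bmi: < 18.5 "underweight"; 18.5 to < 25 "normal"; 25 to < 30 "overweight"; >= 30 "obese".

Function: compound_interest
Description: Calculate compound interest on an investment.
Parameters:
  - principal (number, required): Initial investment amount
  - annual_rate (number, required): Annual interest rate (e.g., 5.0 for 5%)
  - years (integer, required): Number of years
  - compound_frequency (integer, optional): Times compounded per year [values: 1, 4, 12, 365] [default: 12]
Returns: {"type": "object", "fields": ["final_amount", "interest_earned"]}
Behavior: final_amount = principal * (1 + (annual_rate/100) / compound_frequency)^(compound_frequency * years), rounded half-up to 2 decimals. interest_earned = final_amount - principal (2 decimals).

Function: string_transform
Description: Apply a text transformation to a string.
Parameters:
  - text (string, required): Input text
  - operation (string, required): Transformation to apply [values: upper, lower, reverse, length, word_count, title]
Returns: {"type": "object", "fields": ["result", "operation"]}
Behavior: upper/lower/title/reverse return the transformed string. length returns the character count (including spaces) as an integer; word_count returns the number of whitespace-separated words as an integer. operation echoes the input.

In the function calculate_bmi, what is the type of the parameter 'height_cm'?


The calculate_bmi spec declares:
  - height_cm (number, required): Height in centimeters
Type:
number


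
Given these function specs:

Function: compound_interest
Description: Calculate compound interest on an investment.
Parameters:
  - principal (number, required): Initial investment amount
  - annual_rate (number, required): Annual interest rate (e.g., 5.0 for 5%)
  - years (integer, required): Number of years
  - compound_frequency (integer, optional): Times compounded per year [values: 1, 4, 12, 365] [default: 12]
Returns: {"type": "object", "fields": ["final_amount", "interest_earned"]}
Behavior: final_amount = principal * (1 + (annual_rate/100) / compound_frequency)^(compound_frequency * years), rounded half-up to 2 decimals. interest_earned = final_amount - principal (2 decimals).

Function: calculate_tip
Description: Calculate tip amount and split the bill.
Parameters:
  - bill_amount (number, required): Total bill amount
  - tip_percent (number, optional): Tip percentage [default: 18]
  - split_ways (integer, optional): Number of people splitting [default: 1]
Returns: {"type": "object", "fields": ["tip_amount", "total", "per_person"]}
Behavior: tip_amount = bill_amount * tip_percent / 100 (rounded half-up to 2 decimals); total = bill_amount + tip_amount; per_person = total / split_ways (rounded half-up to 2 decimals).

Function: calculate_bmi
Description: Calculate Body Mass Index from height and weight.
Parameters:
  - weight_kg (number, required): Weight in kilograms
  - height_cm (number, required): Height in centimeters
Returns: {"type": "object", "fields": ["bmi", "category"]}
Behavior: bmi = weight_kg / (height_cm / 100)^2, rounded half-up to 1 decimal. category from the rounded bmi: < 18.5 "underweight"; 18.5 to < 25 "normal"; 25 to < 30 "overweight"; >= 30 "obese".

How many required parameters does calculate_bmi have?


Parameters of calculate_bmi: weight_kg (required), height_cm (required)
Required count:
2


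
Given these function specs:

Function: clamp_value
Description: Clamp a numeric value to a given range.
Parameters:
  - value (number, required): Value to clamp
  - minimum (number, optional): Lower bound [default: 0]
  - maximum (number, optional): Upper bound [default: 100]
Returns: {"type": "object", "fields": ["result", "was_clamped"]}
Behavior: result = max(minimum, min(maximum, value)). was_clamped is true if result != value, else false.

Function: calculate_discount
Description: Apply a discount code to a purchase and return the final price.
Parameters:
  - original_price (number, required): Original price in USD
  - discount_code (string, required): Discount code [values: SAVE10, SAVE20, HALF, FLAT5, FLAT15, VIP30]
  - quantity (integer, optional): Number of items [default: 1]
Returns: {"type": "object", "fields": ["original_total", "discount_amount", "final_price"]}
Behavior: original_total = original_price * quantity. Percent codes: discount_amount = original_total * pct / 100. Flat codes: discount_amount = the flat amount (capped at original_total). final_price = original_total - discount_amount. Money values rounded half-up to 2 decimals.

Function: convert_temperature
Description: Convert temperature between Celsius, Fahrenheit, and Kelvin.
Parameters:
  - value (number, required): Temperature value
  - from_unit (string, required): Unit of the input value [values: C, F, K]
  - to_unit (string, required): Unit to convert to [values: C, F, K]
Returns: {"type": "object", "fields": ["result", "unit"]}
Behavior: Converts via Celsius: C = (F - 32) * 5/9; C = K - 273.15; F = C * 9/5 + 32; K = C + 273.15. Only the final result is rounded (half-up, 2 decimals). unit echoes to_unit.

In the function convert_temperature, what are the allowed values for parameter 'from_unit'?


The convert_temperature spec declares:
  - from_unit (string, required): Unit of the input value [values: C, F, K]
Allowed values:
C, F, K


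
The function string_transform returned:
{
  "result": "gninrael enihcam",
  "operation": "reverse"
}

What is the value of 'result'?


gninrael enihcam


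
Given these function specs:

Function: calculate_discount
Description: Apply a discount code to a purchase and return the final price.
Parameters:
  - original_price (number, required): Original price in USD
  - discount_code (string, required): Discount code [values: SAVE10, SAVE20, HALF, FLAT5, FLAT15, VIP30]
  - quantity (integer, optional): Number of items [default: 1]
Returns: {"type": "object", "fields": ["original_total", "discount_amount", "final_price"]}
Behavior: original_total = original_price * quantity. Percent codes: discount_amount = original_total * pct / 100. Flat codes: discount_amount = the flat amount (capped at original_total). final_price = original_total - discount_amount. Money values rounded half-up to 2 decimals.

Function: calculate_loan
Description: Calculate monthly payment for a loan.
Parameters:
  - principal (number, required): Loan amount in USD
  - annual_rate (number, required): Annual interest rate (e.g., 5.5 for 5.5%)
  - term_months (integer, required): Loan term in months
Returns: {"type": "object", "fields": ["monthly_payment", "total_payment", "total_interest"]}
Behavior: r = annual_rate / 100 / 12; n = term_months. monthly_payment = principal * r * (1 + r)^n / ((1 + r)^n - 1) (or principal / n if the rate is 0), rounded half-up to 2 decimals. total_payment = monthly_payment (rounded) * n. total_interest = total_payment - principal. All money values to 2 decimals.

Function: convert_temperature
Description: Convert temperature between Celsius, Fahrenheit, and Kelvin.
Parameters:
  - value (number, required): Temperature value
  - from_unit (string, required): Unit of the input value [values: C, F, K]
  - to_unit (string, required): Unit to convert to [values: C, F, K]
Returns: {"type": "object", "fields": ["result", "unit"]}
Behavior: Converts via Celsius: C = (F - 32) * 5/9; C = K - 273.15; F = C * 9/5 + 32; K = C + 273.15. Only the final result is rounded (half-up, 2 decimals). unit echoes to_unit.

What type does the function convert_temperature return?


The convert_temperature spec declares Returns: {"type": "object", "fields": ["result", "unit"]}
Type:
object


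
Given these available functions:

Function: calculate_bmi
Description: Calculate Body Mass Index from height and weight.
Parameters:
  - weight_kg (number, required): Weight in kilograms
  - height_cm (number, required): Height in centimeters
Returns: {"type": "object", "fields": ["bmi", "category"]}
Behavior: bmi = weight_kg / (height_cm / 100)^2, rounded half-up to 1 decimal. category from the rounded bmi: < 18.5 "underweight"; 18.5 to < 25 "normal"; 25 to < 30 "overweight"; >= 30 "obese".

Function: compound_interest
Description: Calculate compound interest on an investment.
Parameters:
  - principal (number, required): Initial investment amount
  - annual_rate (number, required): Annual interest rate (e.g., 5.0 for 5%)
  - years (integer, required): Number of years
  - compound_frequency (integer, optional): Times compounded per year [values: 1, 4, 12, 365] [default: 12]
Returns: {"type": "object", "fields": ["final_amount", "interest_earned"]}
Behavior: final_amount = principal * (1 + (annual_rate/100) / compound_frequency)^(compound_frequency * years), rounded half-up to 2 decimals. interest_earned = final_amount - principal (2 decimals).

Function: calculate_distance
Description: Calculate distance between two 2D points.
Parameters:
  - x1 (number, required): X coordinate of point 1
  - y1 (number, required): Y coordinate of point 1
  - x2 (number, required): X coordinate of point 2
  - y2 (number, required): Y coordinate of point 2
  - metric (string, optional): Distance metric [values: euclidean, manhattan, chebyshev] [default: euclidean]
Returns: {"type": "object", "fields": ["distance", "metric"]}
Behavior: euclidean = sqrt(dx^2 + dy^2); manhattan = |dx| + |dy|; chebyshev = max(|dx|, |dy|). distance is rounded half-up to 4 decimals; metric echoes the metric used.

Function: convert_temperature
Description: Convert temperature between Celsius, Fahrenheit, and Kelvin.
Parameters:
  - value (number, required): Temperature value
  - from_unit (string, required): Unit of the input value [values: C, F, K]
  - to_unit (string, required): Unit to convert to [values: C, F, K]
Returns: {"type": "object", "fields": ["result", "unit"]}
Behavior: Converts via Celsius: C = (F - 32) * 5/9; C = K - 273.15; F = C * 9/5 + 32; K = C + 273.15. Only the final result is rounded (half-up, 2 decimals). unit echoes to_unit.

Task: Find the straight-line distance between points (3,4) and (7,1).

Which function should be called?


The task needs a function whose description is: Calculate distance between two 2D points.
calculate_distance


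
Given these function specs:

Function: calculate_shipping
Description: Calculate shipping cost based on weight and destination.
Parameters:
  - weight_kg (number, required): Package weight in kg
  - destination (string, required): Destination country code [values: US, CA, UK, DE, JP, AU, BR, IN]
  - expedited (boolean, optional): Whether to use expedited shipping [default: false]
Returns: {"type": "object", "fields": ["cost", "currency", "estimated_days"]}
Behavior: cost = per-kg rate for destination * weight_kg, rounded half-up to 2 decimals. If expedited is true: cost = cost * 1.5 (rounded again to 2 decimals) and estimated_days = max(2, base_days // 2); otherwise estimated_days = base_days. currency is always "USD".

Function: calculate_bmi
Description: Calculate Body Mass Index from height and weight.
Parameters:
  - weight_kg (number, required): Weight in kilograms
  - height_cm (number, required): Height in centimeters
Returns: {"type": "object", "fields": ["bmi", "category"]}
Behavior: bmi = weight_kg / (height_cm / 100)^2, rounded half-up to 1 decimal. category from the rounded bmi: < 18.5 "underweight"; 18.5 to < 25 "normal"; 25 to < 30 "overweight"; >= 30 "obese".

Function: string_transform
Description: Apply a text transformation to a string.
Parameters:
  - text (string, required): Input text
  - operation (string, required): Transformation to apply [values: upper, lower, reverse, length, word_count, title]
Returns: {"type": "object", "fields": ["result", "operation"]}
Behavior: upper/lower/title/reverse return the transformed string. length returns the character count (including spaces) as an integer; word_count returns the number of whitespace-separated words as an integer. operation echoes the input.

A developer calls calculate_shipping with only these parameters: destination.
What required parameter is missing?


Required parameters: weight_kg, destination
Provided: destination
Missing: weight_kg
weight_kg
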